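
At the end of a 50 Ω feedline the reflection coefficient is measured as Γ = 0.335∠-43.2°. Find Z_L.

Z_L = Z_0·(1 + Γ)/(1 − Γ) = 50·(1.24 − j0.229)/(0.756 + j0.229)

Z_L ≈ 71.2 − j36.8 Ω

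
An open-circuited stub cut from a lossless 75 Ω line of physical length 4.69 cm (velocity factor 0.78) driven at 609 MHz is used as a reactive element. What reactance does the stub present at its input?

λ = v/f = 0.78·c / 609 MHz = 0.384 m
βl = 2π·l/λ = 2π × 0.122 = 43.9°
tan(βl) = 0.964
For an open-circuited stub, Z_in = −jZ_0·cot(βl) = −jZ_0/tan(βl)

X_in ≈ -77.8 Ω (capacitive)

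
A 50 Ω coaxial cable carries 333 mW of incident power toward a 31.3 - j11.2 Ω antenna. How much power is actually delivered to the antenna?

P_delivered ≈ 310 mW

|Γ| = |(-18.7 − j11.2)/(81.3 − j11.2)| = 0.266
|Γ|² = 0.0705
P_refl = |Γ|²·P_inc = 23.5 mW, P_del = (1 − |Γ|²)·P_inc = 310 mW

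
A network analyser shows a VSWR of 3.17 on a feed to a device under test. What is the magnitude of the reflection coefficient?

|Γ| = (S − 1)/(S + 1) = (3.17 − 1)/(3.17 + 1) = 2.17/4.17

|Γ| ≈ 0.52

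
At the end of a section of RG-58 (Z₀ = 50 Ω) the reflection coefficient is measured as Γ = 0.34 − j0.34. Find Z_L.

Z_L = Z_0·(1 + Γ)/(1 − Γ) = 50·(1.34 − j0.34)/(0.66 + j0.34)

Z_L ≈ 69.7 − j61.7 Ω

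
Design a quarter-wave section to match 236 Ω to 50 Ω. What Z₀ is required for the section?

Z_qwt = √(Z_0·R_L) = √(50 × 236) = √11800

Z_qwt ≈ 109 Ω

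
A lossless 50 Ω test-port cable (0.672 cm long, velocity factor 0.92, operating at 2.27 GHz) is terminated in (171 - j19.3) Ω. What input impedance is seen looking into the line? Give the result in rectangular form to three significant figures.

λ = v/f = 0.92·c / 2.27 GHz = 0.122 m
βl = 2π·l/λ = 2π × 0.0553 = 19.9°
tan(βl) = tan(19.9°) = 0.362
Z_in = Z_0·(Z_L + jZ_0·tanβl)/(Z_0 + jZ_L·tanβl)
     = 50·(171 − j1.2)/(57 + j61.9)

Z_in ≈ 68.3 − j75.2 Ω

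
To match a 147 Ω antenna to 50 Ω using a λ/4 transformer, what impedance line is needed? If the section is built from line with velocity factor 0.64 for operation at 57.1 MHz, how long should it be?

Z_qwt ≈ 85.7 Ω; length ≈ 84.1 cm

Z_qwt = √(Z_0·R_L) = √(50 × 147) = √7350
λ = 0.64·c/f = 3.36 m, so l = λ/4 = 0.841 m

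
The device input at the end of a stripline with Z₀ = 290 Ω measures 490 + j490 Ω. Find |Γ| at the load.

|Γ| ≈ 0.575

Γ = (Z_L − Z_0)/(Z_L + Z_0) = (200 + j490)/(780 + j490)
|Γ| = 529/921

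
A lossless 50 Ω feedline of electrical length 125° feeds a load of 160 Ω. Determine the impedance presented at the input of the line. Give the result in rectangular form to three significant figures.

tan(βl) = tan(125°) = -1.43
Z_in = Z_0·(Z_L + jZ_0·tanβl)/(Z_0 + jZ_L·tanβl)
     = 50·(160 − j71.4)/(50 − j229)

Z_in ≈ 22.2 + j30.1 Ω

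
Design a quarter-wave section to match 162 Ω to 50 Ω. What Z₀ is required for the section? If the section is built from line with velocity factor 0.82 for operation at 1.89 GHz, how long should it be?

Z_qwt = √(Z_0·R_L) = √(50 × 162) = √8100
λ = 0.82·c/f = 0.13 m, so l = λ/4 = 0.0325 m

Z_qwt ≈ 90 Ω; length ≈ 3.25 cm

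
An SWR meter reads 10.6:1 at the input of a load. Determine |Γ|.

|Γ| = (S − 1)/(S + 1) = (10.6 − 1)/(10.6 + 1) = 9.6/11.6

|Γ| ≈ 0.828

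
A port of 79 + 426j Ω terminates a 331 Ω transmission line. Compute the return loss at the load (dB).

RL ≈ 1.54 dB

Γ = (-252 + j426)/(410 + j426), |Γ| = 0.837
RL = −20·log₁₀|Γ| = −20·log₁₀(0.837)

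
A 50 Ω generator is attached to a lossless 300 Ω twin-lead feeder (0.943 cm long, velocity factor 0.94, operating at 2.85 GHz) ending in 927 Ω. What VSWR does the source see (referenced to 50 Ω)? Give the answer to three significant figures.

VSWR ≈ 13.4

λ = v/f = 0.94·c / 2.85 GHz = 0.0989 m
βl = 2π·l/λ = 2π × 0.0953 = 34.3°
tan(βl) = 0.682
Z_in = Z_0·(Z_L + jZ_0·tanβl)/(Z_0 + jZ_L·tanβl) = 249 − j321 Ω
Γ_s = (Z_in − Z_s)/(Z_in + Z_s) = (199 − j321)/(299 − j321), |Γ_s| = 0.861
VSWR = (1 + |Γ_s|)/(1 − |Γ_s|)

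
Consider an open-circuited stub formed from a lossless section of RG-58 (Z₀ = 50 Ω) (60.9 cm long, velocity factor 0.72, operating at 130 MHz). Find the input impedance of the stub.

λ = v/f = 0.72·c / 130 MHz = 1.66 m
βl = 2π·l/λ = 2π × 0.367 = 132°
tan(βl) = -1.11
For an open-circuited stub, Z_in = −jZ_0·cot(βl) = −jZ_0/tan(βl)

Z_in ≈ +j44.9 Ω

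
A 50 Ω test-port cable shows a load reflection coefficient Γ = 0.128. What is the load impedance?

Z_L = Z_0·(1 + Γ)/(1 − Γ) = 50·(1.13)/(0.872)

Z_L ≈ 64.7 Ω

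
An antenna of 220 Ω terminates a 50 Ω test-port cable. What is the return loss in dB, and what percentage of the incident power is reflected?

RL ≈ 4.02 dB; 39.6% of incident power reflected

Γ = (220 − 50)/(220 + 50) = 0.63
RL = −20·log₁₀(0.63) = 4.02 dB
P_refl/P_inc = |Γ|² = 0.396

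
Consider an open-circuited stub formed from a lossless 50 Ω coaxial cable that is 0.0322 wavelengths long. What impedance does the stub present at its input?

βl = 2π × 0.0322 = 11.6°
tan(βl) = 0.205
For an open-circuited stub, Z_in = −jZ_0·cot(βl) = −jZ_0/tan(βl)

Z_in ≈ −j244 Ω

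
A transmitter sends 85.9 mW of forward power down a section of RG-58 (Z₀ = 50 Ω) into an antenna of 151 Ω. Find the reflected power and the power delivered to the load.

P_reflected ≈ 21.7 mW; P_delivered ≈ 64.2 mW

Γ = (151 − 50)/(151 + 50) = 0.502
|Γ|² = 0.252
P_refl = |Γ|²·P_inc = 21.7 mW, P_del = (1 − |Γ|²)·P_inc = 64.2 mW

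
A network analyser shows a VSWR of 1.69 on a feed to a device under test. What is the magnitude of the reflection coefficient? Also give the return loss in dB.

|Γ| = (S − 1)/(S + 1) = (1.69 − 1)/(1.69 + 1) = 0.69/2.69
RL = −20·log₁₀|Γ| = −20·log₁₀(0.257)

|Γ| ≈ 0.257; return loss ≈ 11.8 dB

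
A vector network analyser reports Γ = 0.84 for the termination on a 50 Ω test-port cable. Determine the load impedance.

Z_L = Z_0·(1 + Γ)/(1 − Γ) = 50·(1.84)/(0.16)

Z_L ≈ 575 Ω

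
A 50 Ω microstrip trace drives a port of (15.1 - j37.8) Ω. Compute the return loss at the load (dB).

Γ = (-34.9 − j37.8)/(65.1 − j37.8), |Γ| = 0.683
RL = −20·log₁₀|Γ| = −20·log₁₀(0.683)

RL ≈ 3.31 dB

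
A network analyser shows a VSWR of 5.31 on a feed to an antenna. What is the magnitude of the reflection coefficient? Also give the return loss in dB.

|Γ| ≈ 0.683; return loss ≈ 3.31 dB

|Γ| = (S − 1)/(S + 1) = (5.31 − 1)/(5.31 + 1) = 4.31/6.31
RL = −20·log₁₀|Γ| = −20·log₁₀(0.683)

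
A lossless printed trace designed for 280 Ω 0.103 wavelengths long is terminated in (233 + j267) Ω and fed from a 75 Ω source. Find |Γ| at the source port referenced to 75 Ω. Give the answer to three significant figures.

βl = 2π × 0.103 = 37.1°
tan(βl) = 0.756
Z_in = Z_0·(Z_L + jZ_0·tanβl)/(Z_0 + jZ_L·tanβl) = 773 − j27.1 Ω
Γ_s = (Z_in − Z_s)/(Z_in + Z_s) = (698 − j27.1)/(848 − j27.1), |Γ_s| = 0.823

|Γ| ≈ 0.823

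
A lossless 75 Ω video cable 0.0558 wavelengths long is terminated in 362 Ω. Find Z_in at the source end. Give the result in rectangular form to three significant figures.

Z_in ≈ 99.7 − j149 Ω

βl = 2π × 0.0558 = 20.1°
tan(βl) = tan(20.1°) = 0.366
Z_in = Z_0·(Z_L + jZ_0·tanβl)/(Z_0 + jZ_L·tanβl)
     = 75·(362 + j27.4)/(75 + j132)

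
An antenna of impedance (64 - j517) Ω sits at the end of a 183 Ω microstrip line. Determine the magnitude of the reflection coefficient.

Γ = (Z_L − Z_0)/(Z_L + Z_0) = (-119 − j517)/(247 − j517)
|Γ| = 531/573

|Γ| ≈ 0.926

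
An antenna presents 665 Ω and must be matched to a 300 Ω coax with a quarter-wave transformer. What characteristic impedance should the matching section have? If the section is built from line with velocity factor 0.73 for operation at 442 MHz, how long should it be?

Z_qwt ≈ 447 Ω; length ≈ 12.4 cm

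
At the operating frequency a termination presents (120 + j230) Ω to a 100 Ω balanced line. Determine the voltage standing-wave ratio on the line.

VSWR ≈ 6.28

Γ = (Z_L − Z_0)/(Z_L + Z_0) = (20 + j230)/(220 + j230)
|Γ| = 231/318 = 0.725
VSWR = (1 + |Γ|)/(1 − |Γ|) = 1.73/0.275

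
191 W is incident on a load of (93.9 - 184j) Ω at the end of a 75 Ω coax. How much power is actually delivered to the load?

P_delivered ≈ 86.2 W

|Γ| = |(18.9 − j184)/(168.9 − j184)| = 0.741
|Γ|² = 0.548
P_refl = |Γ|²·P_inc = 105 W, P_del = (1 − |Γ|²)·P_inc = 86.2 W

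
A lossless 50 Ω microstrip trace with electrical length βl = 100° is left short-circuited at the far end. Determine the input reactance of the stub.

tan(βl) = -5.67
For a short-circuited stub, Z_in = jZ_0·tan(βl)

X_in ≈ -284 Ω (capacitive)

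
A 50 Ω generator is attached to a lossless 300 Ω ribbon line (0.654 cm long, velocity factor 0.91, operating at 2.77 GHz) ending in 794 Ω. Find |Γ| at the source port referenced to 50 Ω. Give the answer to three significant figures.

|Γ| ≈ 0.864

λ = v/f = 0.91·c / 2.77 GHz = 0.0986 m
βl = 2π·l/λ = 2π × 0.0664 = 23.9°
tan(βl) = 0.443
Z_in = Z_0·(Z_L + jZ_0·tanβl)/(Z_0 + jZ_L·tanβl) = 400 − j336 Ω
Γ_s = (Z_in − Z_s)/(Z_in + Z_s) = (350 − j336)/(450 − j336), |Γ_s| = 0.864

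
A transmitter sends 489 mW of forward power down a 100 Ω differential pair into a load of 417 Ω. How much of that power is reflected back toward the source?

Γ = (417 − 100)/(417 + 100) = 0.613
|Γ|² = 0.376
P_refl = |Γ|²·P_inc = 184 mW, P_del = (1 − |Γ|²)·P_inc = 305 mW

P_reflected ≈ 184 mW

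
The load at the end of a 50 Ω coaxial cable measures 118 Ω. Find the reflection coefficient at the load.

Γ = (Z_L − Z_0)/(Z_L + Z_0) = (118 − 50)/(118 + 50) = 68/168

Γ = 0.405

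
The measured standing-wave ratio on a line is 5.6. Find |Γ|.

|Γ| = (S − 1)/(S + 1) = (5.6 − 1)/(5.6 + 1) = 4.6/6.6

|Γ| ≈ 0.697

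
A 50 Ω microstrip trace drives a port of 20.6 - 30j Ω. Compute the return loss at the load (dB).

Γ = (-29.4 − j30)/(70.6 − j30), |Γ| = 0.548
RL = −20·log₁₀|Γ| = −20·log₁₀(0.548)

RL ≈ 5.23 dB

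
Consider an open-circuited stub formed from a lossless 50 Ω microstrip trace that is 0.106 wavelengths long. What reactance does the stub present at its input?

X_in ≈ -63.6 Ω (capacitive)

βl = 2π × 0.106 = 38.2°
tan(βl) = 0.786
For an open-circuited stub, Z_in = −jZ_0·cot(βl) = −jZ_0/tan(βl)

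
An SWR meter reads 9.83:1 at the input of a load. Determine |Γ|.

|Γ| = (S − 1)/(S + 1) = (9.83 − 1)/(9.83 + 1) = 8.83/10.8

|Γ| ≈ 0.815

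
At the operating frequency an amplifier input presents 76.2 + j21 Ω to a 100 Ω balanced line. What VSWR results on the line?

VSWR ≈ 1.44

Γ = (Z_L − Z_0)/(Z_L + Z_0) = (-23.8 + j21)/(176.2 + j21)
|Γ| = 31.7/177 = 0.179
VSWR = (1 + |Γ|)/(1 − |Γ|) = 1.18/0.821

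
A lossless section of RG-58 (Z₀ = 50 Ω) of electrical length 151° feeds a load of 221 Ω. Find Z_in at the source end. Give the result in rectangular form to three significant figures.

tan(βl) = tan(151°) = -0.554
Z_in = Z_0·(Z_L + jZ_0·tanβl)/(Z_0 + jZ_L·tanβl)
     = 50·(221 − j27.7)/(50 − j123)

Z_in ≈ 41.3 + j73.4 Ω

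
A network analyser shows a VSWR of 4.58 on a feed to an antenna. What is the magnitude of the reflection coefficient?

|Γ| = (S − 1)/(S + 1) = (4.58 − 1)/(4.58 + 1) = 3.58/5.58

|Γ| ≈ 0.642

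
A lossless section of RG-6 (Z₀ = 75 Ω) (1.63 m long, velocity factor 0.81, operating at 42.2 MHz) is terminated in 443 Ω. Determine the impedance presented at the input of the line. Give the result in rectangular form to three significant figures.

λ = v/f = 0.81·c / 42.2 MHz = 5.76 m
βl = 2π·l/λ = 2π × 0.283 = 102°
tan(βl) = tan(102°) = -4.74
Z_in = Z_0·(Z_L + jZ_0·tanβl)/(Z_0 + jZ_L·tanβl)
     = 75·(443 − j356)/(75 − j2100)

Z_in ≈ 13.2 + j15.3 Ω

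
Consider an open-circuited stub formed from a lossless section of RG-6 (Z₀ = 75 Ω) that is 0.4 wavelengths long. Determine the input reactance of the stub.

X_in ≈ 103 Ω (inductive)

βl = 2π × 0.4 = 144°
tan(βl) = -0.727
For an open-circuited stub, Z_in = −jZ_0·cot(βl) = −jZ_0/tan(βl)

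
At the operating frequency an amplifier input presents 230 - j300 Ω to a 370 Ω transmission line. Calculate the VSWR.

VSWR ≈ 2.95

Γ = (Z_L − Z_0)/(Z_L + Z_0) = (-140 − j300)/(600 − j300)
|Γ| = 331/671 = 0.494
VSWR = (1 + |Γ|)/(1 − |Γ|) = 1.49/0.506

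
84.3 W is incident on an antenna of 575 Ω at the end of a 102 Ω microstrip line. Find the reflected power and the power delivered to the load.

Γ = (575 − 102)/(575 + 102) = 0.699
|Γ|² = 0.488
P_refl = |Γ|²·P_inc = 41.2 W, P_del = (1 − |Γ|²)·P_inc = 43.1 W

P_reflected ≈ 41.2 W; P_delivered ≈ 43.1 W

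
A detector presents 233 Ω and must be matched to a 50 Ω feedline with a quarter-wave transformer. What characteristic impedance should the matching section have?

Z_qwt = √(Z_0·R_L) = √(50 × 233) = √11650

Z_qwt ≈ 108 Ω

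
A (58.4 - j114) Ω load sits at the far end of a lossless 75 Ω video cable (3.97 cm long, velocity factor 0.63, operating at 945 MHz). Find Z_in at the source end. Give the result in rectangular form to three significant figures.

Z_in ≈ 16 + j13.1 Ω

λ = v/f = 0.63·c / 945 MHz = 0.2 m
βl = 2π·l/λ = 2π × 0.198 = 71.5°
tan(βl) = tan(71.5°) = 2.98
Z_in = Z_0·(Z_L + jZ_0·tanβl)/(Z_0 + jZ_L·tanβl)
     = 75·(58.4 + j110)/(415 + j174)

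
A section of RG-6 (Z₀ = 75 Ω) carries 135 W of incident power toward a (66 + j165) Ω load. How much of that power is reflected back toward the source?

P_reflected ≈ 78.3 W

|Γ| = |(-9 + j165)/(141 + j165)| = 0.761
|Γ|² = 0.58
P_refl = |Γ|²·P_inc = 78.3 W, P_del = (1 − |Γ|²)·P_inc = 56.7 W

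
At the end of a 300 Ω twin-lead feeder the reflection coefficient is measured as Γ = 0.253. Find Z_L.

Z_L = Z_0·(1 + Γ)/(1 − Γ) = 300·(1.25)/(0.747)

Z_L ≈ 503 Ω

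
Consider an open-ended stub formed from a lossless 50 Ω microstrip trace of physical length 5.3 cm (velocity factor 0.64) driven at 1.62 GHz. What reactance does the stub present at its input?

λ = v/f = 0.64·c / 1.62 GHz = 0.119 m
βl = 2π·l/λ = 2π × 0.447 = 161°
tan(βl) = -0.345
For an open-ended stub, Z_in = −jZ_0·cot(βl) = −jZ_0/tan(βl)

X_in ≈ 145 Ω (inductive)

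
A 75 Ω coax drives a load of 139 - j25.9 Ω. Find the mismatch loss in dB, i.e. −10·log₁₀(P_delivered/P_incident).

mismatch loss ≈ 0.47 dB

Γ = (64 − j25.9)/(214 − j25.9), |Γ| = 0.32
|Γ|² = 0.103, so P_del/P_inc = 1 − |Γ|² = 0.897
ML = −10·log₁₀(1 − |Γ|²)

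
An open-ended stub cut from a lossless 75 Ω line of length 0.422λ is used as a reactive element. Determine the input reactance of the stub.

βl = 2π × 0.422 = 152°
tan(βl) = -0.534
For an open-ended stub, Z_in = −jZ_0·cot(βl) = −jZ_0/tan(βl)

X_in ≈ 141 Ω (inductive)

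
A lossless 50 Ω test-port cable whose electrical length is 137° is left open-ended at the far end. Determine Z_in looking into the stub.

tan(βl) = -0.933
For an open-ended stub, Z_in = −jZ_0·cot(βl) = −jZ_0/tan(βl)

Z_in ≈ +j53.6 Ω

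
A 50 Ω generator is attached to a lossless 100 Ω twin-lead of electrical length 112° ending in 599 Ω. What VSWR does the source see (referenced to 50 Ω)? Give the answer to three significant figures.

VSWR ≈ 4.32

tan(βl) = -2.48
Z_in = Z_0·(Z_L + jZ_0·tanβl)/(Z_0 + jZ_L·tanβl) = 19.3 + j39.1 Ω
Γ_s = (Z_in − Z_s)/(Z_in + Z_s) = (-30.7 + j39.1)/(69.3 + j39.1), |Γ_s| = 0.624
VSWR = (1 + |Γ_s|)/(1 − |Γ_s|)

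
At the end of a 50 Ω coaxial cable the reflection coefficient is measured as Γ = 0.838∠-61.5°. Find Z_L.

Z_L ≈ 16.5 − j81.6 Ω

Z_L = Z_0·(1 + Γ)/(1 − Γ) = 50·(1.4 − j0.736)/(0.6 + j0.736)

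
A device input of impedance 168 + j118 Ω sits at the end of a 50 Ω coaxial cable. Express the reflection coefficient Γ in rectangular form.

Γ = (Z_L − Z_0)/(Z_L + Z_0) = (118 + j118)/(218 + j118)

Γ ≈ 0.645 + j0.192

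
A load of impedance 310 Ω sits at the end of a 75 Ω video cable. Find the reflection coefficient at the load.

Γ = 0.61

Γ = (Z_L − Z_0)/(Z_L + Z_0) = (310 − 75)/(310 + 75) = 235/385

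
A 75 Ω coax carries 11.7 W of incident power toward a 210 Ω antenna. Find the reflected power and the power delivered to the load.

P_reflected ≈ 2.63 W; P_delivered ≈ 9.07 W

Γ = (210 − 75)/(210 + 75) = 0.474
|Γ|² = 0.224
P_refl = |Γ|²·P_inc = 2.63 W, P_del = (1 − |Γ|²)·P_inc = 9.07 W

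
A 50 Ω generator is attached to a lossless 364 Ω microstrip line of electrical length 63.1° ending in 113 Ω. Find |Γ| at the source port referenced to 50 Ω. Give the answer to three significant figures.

tan(βl) = 1.97
Z_in = Z_0·(Z_L + jZ_0·tanβl)/(Z_0 + jZ_L·tanβl) = 402 + j472 Ω
Γ_s = (Z_in − Z_s)/(Z_in + Z_s) = (352 + j472)/(452 + j472), |Γ_s| = 0.901

|Γ| ≈ 0.901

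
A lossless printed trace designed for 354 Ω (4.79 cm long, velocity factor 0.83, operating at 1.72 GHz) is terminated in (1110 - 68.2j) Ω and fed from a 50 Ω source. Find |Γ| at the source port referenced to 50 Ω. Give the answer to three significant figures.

λ = v/f = 0.83·c / 1.72 GHz = 0.145 m
βl = 2π·l/λ = 2π × 0.331 = 119°
tan(βl) = -1.8
Z_in = Z_0·(Z_L + jZ_0·tanβl)/(Z_0 + jZ_L·tanβl) = 146 + j180 Ω
Γ_s = (Z_in − Z_s)/(Z_in + Z_s) = (95.9 + j180)/(196 + j180), |Γ_s| = 0.767

|Γ| ≈ 0.767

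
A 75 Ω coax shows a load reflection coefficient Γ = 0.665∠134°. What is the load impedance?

Z_L ≈ 17.7 + j30.3 Ω

Z_L = Z_0·(1 + Γ)/(1 − Γ) = 75·(0.538 + j0.478)/(1.46 − j0.478)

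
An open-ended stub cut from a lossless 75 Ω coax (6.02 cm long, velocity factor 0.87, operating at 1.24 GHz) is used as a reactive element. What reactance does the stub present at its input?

X_in ≈ 17.3 Ω (inductive)

λ = v/f = 0.87·c / 1.24 GHz = 0.21 m
βl = 2π·l/λ = 2π × 0.286 = 103°
tan(βl) = -4.34
For an open-ended stub, Z_in = −jZ_0·cot(βl) = −jZ_0/tan(βl)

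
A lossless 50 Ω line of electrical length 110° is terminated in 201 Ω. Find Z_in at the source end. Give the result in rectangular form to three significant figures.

Z_in ≈ 14 + j16.9 Ω

tan(βl) = tan(110°) = -2.75
Z_in = Z_0·(Z_L + jZ_0·tanβl)/(Z_0 + jZ_L·tanβl)
     = 50·(201 − j137)/(50 − j552)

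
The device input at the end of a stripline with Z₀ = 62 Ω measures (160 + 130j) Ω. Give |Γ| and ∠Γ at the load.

Γ ≈ 0.633 ∠ 22.6°

Γ = (Z_L − Z_0)/(Z_L + Z_0) = (98 + j130)/(222 + j130)
|Γ| = 163/257 = 0.633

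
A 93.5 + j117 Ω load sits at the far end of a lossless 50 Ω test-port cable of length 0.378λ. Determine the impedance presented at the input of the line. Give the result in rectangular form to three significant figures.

βl = 2π × 0.378 = 136°
tan(βl) = tan(136°) = -0.963
Z_in = Z_0·(Z_L + jZ_0·tanβl)/(Z_0 + jZ_L·tanβl)
     = 50·(93.5 + j68.9)/(163 − j90)

Z_in ≈ 13 + j28.4 Ω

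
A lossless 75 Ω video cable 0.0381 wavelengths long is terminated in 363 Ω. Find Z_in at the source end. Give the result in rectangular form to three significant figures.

Z_in ≈ 161 − j171 Ω

βl = 2π × 0.0381 = 13.7°
tan(βl) = tan(13.7°) = 0.244
Z_in = Z_0·(Z_L + jZ_0·tanβl)/(Z_0 + jZ_L·tanβl)
     = 75·(363 + j18.3)/(75 + j88.6)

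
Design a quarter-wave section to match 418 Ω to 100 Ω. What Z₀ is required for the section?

Z_qwt ≈ 204 Ω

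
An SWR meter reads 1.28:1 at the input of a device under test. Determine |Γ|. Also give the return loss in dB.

|Γ| ≈ 0.123; return loss ≈ 18.2 dB

|Γ| = (S − 1)/(S + 1) = (1.28 − 1)/(1.28 + 1) = 0.28/2.28
RL = −20·log₁₀|Γ| = −20·log₁₀(0.123)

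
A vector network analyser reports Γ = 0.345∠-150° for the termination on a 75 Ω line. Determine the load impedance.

Z_L ≈ 38.5 − j15.1 Ω

Z_L = Z_0·(1 + Γ)/(1 − Γ) = 75·(0.701 − j0.172)/(1.3 + j0.172)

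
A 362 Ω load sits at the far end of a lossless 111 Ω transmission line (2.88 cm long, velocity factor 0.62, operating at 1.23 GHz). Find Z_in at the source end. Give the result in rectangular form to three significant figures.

Z_in ≈ 38.7 − j38.9 Ω

λ = v/f = 0.62·c / 1.23 GHz = 0.151 m
βl = 2π·l/λ = 2π × 0.19 = 68.6°
tan(βl) = tan(68.6°) = 2.55
Z_in = Z_0·(Z_L + jZ_0·tanβl)/(Z_0 + jZ_L·tanβl)
     = 111·(362 + j283)/(111 + j922)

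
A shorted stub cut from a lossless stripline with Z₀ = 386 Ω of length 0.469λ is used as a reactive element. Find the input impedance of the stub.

βl = 2π × 0.469 = 169°
tan(βl) = -0.197
For a shorted stub, Z_in = jZ_0·tan(βl)

Z_in ≈ −j76.2 Ω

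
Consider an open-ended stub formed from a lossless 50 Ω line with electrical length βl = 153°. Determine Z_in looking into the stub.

Z_in ≈ +j98.1 Ω

tan(βl) = -0.51
For an open-ended stub, Z_in = −jZ_0·cot(βl) = −jZ_0/tan(βl)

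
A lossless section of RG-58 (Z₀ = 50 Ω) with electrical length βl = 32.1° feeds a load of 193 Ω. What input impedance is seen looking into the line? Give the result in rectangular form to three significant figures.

tan(βl) = tan(32.1°) = 0.627
Z_in = Z_0·(Z_L + jZ_0·tanβl)/(Z_0 + jZ_L·tanβl)
     = 50·(193 + j31.4)/(50 + j121)

Z_in ≈ 39.2 − j63.5 Ω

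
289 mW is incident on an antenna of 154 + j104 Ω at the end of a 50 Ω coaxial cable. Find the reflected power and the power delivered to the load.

P_reflected ≈ 119 mW; P_delivered ≈ 170 mW

|Γ| = |(104 + j104)/(204 + j104)| = 0.642
|Γ|² = 0.413
P_refl = |Γ|²·P_inc = 119 mW, P_del = (1 − |Γ|²)·P_inc = 170 mW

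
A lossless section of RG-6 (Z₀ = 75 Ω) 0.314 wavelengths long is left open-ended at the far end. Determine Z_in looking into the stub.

βl = 2π × 0.314 = 113°
tan(βl) = -2.35
For an open-ended stub, Z_in = −jZ_0·cot(βl) = −jZ_0/tan(βl)

Z_in ≈ +j31.9 Ω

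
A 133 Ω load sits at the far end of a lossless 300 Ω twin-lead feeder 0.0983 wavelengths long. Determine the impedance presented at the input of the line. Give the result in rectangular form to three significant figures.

βl = 2π × 0.0983 = 35.4°
tan(βl) = tan(35.4°) = 0.71
Z_in = Z_0·(Z_L + jZ_0·tanβl)/(Z_0 + jZ_L·tanβl)
     = 300·(133 + j213)/(300 + j94.5)

Z_in ≈ 182 + j156 Ω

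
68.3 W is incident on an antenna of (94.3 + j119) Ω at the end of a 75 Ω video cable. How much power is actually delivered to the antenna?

|Γ| = |(19.3 + j119)/(169.3 + j119)| = 0.583
|Γ|² = 0.339
P_refl = |Γ|²·P_inc = 23.2 W, P_del = (1 − |Γ|²)·P_inc = 45.1 W

P_delivered ≈ 45.1 W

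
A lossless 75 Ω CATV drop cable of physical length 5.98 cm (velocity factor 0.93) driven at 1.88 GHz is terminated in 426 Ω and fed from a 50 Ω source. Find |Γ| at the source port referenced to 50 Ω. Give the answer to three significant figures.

|Γ| ≈ 0.75

λ = v/f = 0.93·c / 1.88 GHz = 0.148 m
βl = 2π·l/λ = 2π × 0.403 = 145°
tan(βl) = -0.699
Z_in = Z_0·(Z_L + jZ_0·tanβl)/(Z_0 + jZ_L·tanβl) = 37.9 + j97.8 Ω
Γ_s = (Z_in − Z_s)/(Z_in + Z_s) = (-12.1 + j97.8)/(87.9 + j97.8), |Γ_s| = 0.75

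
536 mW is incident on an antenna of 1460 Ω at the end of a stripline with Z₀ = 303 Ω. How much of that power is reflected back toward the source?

P_reflected ≈ 231 mW

Γ = (1460 − 303)/(1460 + 303) = 0.656
|Γ|² = 0.431
P_refl = |Γ|²·P_inc = 231 mW, P_del = (1 − |Γ|²)·P_inc = 305 mW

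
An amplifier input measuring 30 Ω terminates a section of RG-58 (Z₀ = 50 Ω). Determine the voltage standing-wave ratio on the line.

For a purely resistive load, VSWR = R_L/Z_0 or Z_0/R_L (whichever > 1) = 50/30

VSWR ≈ 1.67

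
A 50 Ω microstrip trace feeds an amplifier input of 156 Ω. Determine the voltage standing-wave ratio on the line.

VSWR ≈ 3.12

For a purely resistive load, VSWR = R_L/Z_0 or Z_0/R_L (whichever > 1) = 156/50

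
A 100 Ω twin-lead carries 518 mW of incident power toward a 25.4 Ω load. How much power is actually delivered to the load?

Γ = (25.4 − 100)/(25.4 + 100) = -0.595
|Γ|² = 0.354
P_refl = |Γ|²·P_inc = 183 mW, P_del = (1 − |Γ|²)·P_inc = 335 mW

P_delivered ≈ 335 mW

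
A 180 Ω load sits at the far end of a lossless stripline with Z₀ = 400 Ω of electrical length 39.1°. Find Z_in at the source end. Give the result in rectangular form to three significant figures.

Z_in ≈ 264 + j229 Ω

tan(βl) = tan(39.1°) = 0.813
Z_in = Z_0·(Z_L + jZ_0·tanβl)/(Z_0 + jZ_L·tanβl)
     = 400·(180 + j325)/(400 + j146)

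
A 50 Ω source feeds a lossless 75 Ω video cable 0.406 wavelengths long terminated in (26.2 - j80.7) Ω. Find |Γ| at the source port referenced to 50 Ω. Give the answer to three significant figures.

|Γ| ≈ 0.809

βl = 2π × 0.406 = 146°
tan(βl) = -0.67
Z_in = Z_0·(Z_L + jZ_0·tanβl)/(Z_0 + jZ_L·tanβl) = 287 − j229 Ω
Γ_s = (Z_in − Z_s)/(Z_in + Z_s) = (237 − j229)/(337 − j229), |Γ_s| = 0.809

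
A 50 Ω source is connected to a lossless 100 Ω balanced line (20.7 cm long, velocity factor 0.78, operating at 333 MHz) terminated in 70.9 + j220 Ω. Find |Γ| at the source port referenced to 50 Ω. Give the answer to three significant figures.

λ = v/f = 0.78·c / 333 MHz = 0.703 m
βl = 2π·l/λ = 2π × 0.295 = 106°
tan(βl) = -3.48
Z_in = Z_0·(Z_L + jZ_0·tanβl)/(Z_0 + jZ_L·tanβl) = 11.5 − j11.5 Ω
Γ_s = (Z_in − Z_s)/(Z_in + Z_s) = (-38.5 − j11.5)/(61.5 − j11.5), |Γ_s| = 0.643

|Γ| ≈ 0.643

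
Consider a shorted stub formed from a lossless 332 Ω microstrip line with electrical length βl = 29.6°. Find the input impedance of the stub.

Z_in ≈ +j189 Ω

tan(βl) = 0.568
For a shorted stub, Z_in = jZ_0·tan(βl)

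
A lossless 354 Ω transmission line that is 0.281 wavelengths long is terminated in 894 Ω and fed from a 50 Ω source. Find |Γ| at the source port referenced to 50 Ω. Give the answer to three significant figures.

βl = 2π × 0.281 = 101°
tan(βl) = -5.07
Z_in = Z_0·(Z_L + jZ_0·tanβl)/(Z_0 + jZ_L·tanβl) = 145 + j58.5 Ω
Γ_s = (Z_in − Z_s)/(Z_in + Z_s) = (94.7 + j58.5)/(195 + j58.5), |Γ_s| = 0.548

|Γ| ≈ 0.548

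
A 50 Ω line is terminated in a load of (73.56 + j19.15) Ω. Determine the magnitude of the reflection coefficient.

Γ = (Z_L − Z_0)/(Z_L + Z_0) = (23.56 + j19.15)/(123.6 + j19.15)
|Γ| = 30.4/125

|Γ| ≈ 0.243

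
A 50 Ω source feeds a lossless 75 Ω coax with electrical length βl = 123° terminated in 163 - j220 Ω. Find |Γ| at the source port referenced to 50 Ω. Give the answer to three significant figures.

tan(βl) = -1.54
Z_in = Z_0·(Z_L + jZ_0·tanβl)/(Z_0 + jZ_L·tanβl) = 23.3 + j73.2 Ω
Γ_s = (Z_in − Z_s)/(Z_in + Z_s) = (-26.7 + j73.2)/(73.3 + j73.2), |Γ_s| = 0.752

|Γ| ≈ 0.752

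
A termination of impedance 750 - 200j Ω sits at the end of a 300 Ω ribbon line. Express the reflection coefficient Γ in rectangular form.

Γ = (Z_L − Z_0)/(Z_L + Z_0) = (450 − j200)/(1050 − j200)

Γ ≈ 0.449 − j0.105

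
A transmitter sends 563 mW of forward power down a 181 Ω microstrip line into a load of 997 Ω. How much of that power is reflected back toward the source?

Γ = (997 − 181)/(997 + 181) = 0.693
|Γ|² = 0.48
P_refl = |Γ|²·P_inc = 270 mW, P_del = (1 − |Γ|²)·P_inc = 293 mW

P_reflected ≈ 270 mW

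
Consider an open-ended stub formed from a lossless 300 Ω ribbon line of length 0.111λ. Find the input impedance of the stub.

Z_in ≈ −j358 Ω

βl = 2π × 0.111 = 40°
tan(βl) = 0.838
For an open-ended stub, Z_in = −jZ_0·cot(βl) = −jZ_0/tan(βl)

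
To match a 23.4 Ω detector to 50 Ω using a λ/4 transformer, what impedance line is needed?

Z_qwt = √(Z_0·R_L) = √(50 × 23.4) = √1170

Z_qwt ≈ 34.2 Ω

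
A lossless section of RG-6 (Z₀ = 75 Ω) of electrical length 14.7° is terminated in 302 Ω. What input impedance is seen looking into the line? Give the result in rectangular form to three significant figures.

tan(βl) = tan(14.7°) = 0.262
Z_in = Z_0·(Z_L + jZ_0·tanβl)/(Z_0 + jZ_L·tanβl)
     = 75·(302 + j19.7)/(75 + j79.2)

Z_in ≈ 153 − j141 Ω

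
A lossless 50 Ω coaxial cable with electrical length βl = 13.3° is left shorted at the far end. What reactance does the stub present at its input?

tan(βl) = 0.236
For a shorted stub, Z_in = jZ_0·tan(βl)

X_in ≈ 11.8 Ω (inductive)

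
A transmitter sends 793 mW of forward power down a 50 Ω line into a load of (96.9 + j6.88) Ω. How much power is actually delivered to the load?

|Γ| = |(46.9 + j6.88)/(146.9 + j6.88)| = 0.322
|Γ|² = 0.104
P_refl = |Γ|²·P_inc = 82.4 mW, P_del = (1 − |Γ|²)·P_inc = 711 mW

P_delivered ≈ 711 mW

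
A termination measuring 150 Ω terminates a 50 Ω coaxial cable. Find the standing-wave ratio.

Γ = (150 − 50)/(150 + 50) = 0.5
VSWR = (1 + 0.5)/(1 − 0.5)

VSWR ≈ 3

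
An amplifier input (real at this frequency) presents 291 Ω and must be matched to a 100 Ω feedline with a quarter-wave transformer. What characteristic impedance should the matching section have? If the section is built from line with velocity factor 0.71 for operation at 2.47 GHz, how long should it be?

Z_qwt ≈ 171 Ω; length ≈ 2.16 cm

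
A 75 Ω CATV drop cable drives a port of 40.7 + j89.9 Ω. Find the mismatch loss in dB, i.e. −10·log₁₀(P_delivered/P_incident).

Γ = (-34.3 + j89.9)/(115.7 + j89.9), |Γ| = 0.657
|Γ|² = 0.431, so P_del/P_inc = 1 − |Γ|² = 0.569
ML = −10·log₁₀(1 − |Γ|²)

mismatch loss ≈ 2.45 dB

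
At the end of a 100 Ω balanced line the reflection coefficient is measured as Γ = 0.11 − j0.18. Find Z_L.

Z_L = Z_0·(1 + Γ)/(1 − Γ) = 100·(1.11 − j0.18)/(0.89 + j0.18)

Z_L ≈ 116 − j43.7 Ω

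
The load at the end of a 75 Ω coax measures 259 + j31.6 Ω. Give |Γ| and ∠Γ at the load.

Γ ≈ 0.556 ∠ 4.34°

Γ = (Z_L − Z_0)/(Z_L + Z_0) = (184 + j31.6)/(334 + j31.6)
|Γ| = 187/335 = 0.556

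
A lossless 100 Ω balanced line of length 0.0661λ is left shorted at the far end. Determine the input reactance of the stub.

βl = 2π × 0.0661 = 23.8°
tan(βl) = 0.441
For a shorted stub, Z_in = jZ_0·tan(βl)

X_in ≈ 44.1 Ω (inductive)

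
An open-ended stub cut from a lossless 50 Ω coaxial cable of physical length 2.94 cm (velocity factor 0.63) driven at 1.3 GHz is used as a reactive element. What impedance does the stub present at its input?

λ = v/f = 0.63·c / 1.3 GHz = 0.145 m
βl = 2π·l/λ = 2π × 0.202 = 72.8°
tan(βl) = 3.23
For an open-ended stub, Z_in = −jZ_0·cot(βl) = −jZ_0/tan(βl)

Z_in ≈ −j15.5 Ω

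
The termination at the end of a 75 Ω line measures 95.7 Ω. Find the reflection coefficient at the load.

Γ = 0.121

Γ = (Z_L − Z_0)/(Z_L + Z_0) = (95.7 − 75)/(95.7 + 75) = 20.7/170.7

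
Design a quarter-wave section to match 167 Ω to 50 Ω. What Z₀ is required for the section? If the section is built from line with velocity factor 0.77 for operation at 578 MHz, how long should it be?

Z_qwt = √(Z_0·R_L) = √(50 × 167) = √8350
λ = 0.77·c/f = 0.4 m, so l = λ/4 = 0.0999 m

Z_qwt ≈ 91.4 Ω; length ≈ 9.99 cm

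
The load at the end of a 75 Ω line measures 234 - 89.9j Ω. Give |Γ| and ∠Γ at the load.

Γ ≈ 0.568 ∠ -13.3°

Γ = (Z_L − Z_0)/(Z_L + Z_0) = (159 − j89.9)/(309 − j89.9)
|Γ| = 183/322 = 0.568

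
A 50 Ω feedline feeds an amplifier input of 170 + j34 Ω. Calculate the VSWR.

Γ = (Z_L − Z_0)/(Z_L + Z_0) = (120 + j34)/(220 + j34)
|Γ| = 125/223 = 0.56
VSWR = (1 + |Γ|)/(1 − |Γ|) = 1.56/0.44

VSWR ≈ 3.55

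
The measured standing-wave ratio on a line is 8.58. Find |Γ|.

|Γ| ≈ 0.791

|Γ| = (S − 1)/(S + 1) = (8.58 − 1)/(8.58 + 1) = 7.58/9.58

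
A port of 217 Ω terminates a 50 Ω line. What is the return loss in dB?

Γ = (217 − 50)/(217 + 50) = 0.625
RL = −20·log₁₀|Γ| = −20·log₁₀(0.625)

RL ≈ 4.08 dB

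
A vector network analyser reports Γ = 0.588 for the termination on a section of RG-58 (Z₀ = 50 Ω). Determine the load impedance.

Z_L ≈ 193 Ω

Z_L = Z_0·(1 + Γ)/(1 − Γ) = 50·(1.59)/(0.412)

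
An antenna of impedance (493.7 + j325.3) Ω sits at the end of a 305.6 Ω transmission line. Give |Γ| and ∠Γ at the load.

Γ = (Z_L − Z_0)/(Z_L + Z_0) = (188.1 + j325.3)/(799.3 + j325.3)
|Γ| = 376/863 = 0.435

Γ ≈ 0.435 ∠ 37.8°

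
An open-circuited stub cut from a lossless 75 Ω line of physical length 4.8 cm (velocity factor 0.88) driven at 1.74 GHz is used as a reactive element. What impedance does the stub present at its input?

Z_in ≈ +j33.2 Ω

λ = v/f = 0.88·c / 1.74 GHz = 0.152 m
βl = 2π·l/λ = 2π × 0.316 = 114°
tan(βl) = -2.26
For an open-circuited stub, Z_in = −jZ_0·cot(βl) = −jZ_0/tan(βl)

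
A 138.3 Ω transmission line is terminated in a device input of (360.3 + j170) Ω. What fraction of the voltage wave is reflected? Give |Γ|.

|Γ| ≈ 0.531

Γ = (Z_L − Z_0)/(Z_L + Z_0) = (222 + j170)/(498.6 + j170)
|Γ| = 280/527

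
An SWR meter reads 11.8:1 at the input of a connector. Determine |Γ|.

|Γ| ≈ 0.844

|Γ| = (S − 1)/(S + 1) = (11.8 − 1)/(11.8 + 1) = 10.8/12.8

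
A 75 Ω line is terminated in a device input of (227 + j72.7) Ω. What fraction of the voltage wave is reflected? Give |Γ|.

Γ = (Z_L − Z_0)/(Z_L + Z_0) = (152 + j72.7)/(302 + j72.7)
|Γ| = 168/311

|Γ| ≈ 0.542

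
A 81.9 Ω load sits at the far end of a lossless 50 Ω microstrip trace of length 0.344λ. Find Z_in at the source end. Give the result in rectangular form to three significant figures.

Z_in ≈ 37.9 + j18 Ω

βl = 2π × 0.344 = 124°
tan(βl) = tan(124°) = -1.49
Z_in = Z_0·(Z_L + jZ_0·tanβl)/(Z_0 + jZ_L·tanβl)
     = 50·(81.9 − j74.6)/(50 − j122)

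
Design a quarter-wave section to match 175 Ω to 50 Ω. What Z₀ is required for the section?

Z_qwt ≈ 93.5 Ω

Z_qwt = √(Z_0·R_L) = √(50 × 175) = √8750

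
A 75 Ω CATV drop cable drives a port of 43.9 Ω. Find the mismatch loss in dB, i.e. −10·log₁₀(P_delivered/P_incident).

Γ = (43.9 − 75)/(43.9 + 75) = -0.262
|Γ|² = 0.0684, so P_del/P_inc = 1 − |Γ|² = 0.932
ML = −10·log₁₀(1 − |Γ|²)

mismatch loss ≈ 0.308 dB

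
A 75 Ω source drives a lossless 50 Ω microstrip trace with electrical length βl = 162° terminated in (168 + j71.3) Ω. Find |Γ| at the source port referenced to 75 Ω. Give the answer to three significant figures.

|Γ| ≈ 0.533

tan(βl) = -0.325
Z_in = Z_0·(Z_L + jZ_0·tanβl)/(Z_0 + jZ_L·tanβl) = 55.7 + j79.2 Ω
Γ_s = (Z_in − Z_s)/(Z_in + Z_s) = (-19.3 + j79.2)/(131 + j79.2), |Γ_s| = 0.533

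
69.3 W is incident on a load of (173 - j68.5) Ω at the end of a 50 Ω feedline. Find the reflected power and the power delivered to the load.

|Γ| = |(123 − j68.5)/(223 − j68.5)| = 0.604
|Γ|² = 0.364
P_refl = |Γ|²·P_inc = 25.2 W, P_del = (1 − |Γ|²)·P_inc = 44.1 W

P_reflected ≈ 25.2 W; P_delivered ≈ 44.1 W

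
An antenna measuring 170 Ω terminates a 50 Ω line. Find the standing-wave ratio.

VSWR ≈ 3.4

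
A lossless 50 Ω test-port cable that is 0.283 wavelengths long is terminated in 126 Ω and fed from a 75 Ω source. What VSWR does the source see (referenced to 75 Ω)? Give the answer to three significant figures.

VSWR ≈ 3.7

βl = 2π × 0.283 = 102°
tan(βl) = -4.75
Z_in = Z_0·(Z_L + jZ_0·tanβl)/(Z_0 + jZ_L·tanβl) = 20.6 + j8.8 Ω
Γ_s = (Z_in − Z_s)/(Z_in + Z_s) = (-54.4 + j8.8)/(95.6 + j8.8), |Γ_s| = 0.574
VSWR = (1 + |Γ_s|)/(1 − |Γ_s|)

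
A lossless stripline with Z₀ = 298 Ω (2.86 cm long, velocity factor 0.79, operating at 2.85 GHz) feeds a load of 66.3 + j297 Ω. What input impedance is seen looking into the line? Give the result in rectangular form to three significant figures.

Z_in ≈ 34 − j54.9 Ω

λ = v/f = 0.79·c / 2.85 GHz = 0.0832 m
βl = 2π·l/λ = 2π × 0.344 = 124°
tan(βl) = tan(124°) = -1.49
Z_in = Z_0·(Z_L + jZ_0·tanβl)/(Z_0 + jZ_L·tanβl)
     = 298·(66.3 − j148)/(741 − j99)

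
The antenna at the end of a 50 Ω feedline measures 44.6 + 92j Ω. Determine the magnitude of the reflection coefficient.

Γ = (Z_L − Z_0)/(Z_L + Z_0) = (-5.4 + j92)/(94.6 + j92)
|Γ| = 92.2/132

|Γ| ≈ 0.698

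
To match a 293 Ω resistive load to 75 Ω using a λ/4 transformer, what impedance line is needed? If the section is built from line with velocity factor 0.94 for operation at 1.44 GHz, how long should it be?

Z_qwt ≈ 148 Ω; length ≈ 4.9 cm

Z_qwt = √(Z_0·R_L) = √(75 × 293) = √21980
λ = 0.94·c/f = 0.196 m, so l = λ/4 = 0.049 m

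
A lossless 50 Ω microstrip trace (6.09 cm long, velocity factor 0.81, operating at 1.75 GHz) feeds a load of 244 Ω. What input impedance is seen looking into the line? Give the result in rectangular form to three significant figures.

λ = v/f = 0.81·c / 1.75 GHz = 0.139 m
βl = 2π·l/λ = 2π × 0.439 = 158°
tan(βl) = tan(158°) = -0.406
Z_in = Z_0·(Z_L + jZ_0·tanβl)/(Z_0 + jZ_L·tanβl)
     = 50·(244 − j20.3)/(50 − j99.1)

Z_in ≈ 57.7 + j94 Ω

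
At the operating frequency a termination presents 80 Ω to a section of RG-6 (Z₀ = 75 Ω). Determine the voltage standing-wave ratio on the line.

Γ = (80 − 75)/(80 + 75) = 0.0323
VSWR = (1 + 0.0323)/(1 − 0.0323)

VSWR ≈ 1.07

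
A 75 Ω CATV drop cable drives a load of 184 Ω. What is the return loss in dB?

RL ≈ 7.52 dB

Γ = (184 − 75)/(184 + 75) = 0.421
RL = −20·log₁₀|Γ| = −20·log₁₀(0.421)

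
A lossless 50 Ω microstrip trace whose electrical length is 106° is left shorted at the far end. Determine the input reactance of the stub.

X_in ≈ -174 Ω (capacitive)

tan(βl) = -3.49
For a shorted stub, Z_in = jZ_0·tan(βl)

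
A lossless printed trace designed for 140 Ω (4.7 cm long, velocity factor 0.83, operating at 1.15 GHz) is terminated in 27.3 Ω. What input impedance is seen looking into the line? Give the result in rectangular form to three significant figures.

λ = v/f = 0.83·c / 1.15 GHz = 0.217 m
βl = 2π·l/λ = 2π × 0.217 = 78.1°
tan(βl) = tan(78.1°) = 4.76
Z_in = Z_0·(Z_L + jZ_0·tanβl)/(Z_0 + jZ_L·tanβl)
     = 140·(27.3 + j667)/(140 + j130)

Z_in ≈ 347 + j344 Ω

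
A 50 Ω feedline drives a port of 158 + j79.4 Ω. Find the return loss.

RL ≈ 4.41 dB

Γ = (108 + j79.4)/(208 + j79.4), |Γ| = 0.602
RL = −20·log₁₀|Γ| = −20·log₁₀(0.602)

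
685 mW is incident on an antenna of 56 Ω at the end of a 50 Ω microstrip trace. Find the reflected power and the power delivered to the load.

P_reflected ≈ 2.19 mW; P_delivered ≈ 683 mW

Γ = (56 − 50)/(56 + 50) = 0.0566
|Γ|² = 0.0032
P_refl = |Γ|²·P_inc = 2.19 mW, P_del = (1 − |Γ|²)·P_inc = 683 mW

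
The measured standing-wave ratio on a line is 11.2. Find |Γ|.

|Γ| ≈ 0.836

|Γ| = (S − 1)/(S + 1) = (11.2 − 1)/(11.2 + 1) = 10.2/12.2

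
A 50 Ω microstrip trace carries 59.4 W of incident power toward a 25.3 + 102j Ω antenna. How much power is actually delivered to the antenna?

|Γ| = |(-24.7 + j102)/(75.3 + j102)| = 0.828
|Γ|² = 0.685
P_refl = |Γ|²·P_inc = 40.7 W, P_del = (1 − |Γ|²)·P_inc = 18.7 W

P_delivered ≈ 18.7 W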